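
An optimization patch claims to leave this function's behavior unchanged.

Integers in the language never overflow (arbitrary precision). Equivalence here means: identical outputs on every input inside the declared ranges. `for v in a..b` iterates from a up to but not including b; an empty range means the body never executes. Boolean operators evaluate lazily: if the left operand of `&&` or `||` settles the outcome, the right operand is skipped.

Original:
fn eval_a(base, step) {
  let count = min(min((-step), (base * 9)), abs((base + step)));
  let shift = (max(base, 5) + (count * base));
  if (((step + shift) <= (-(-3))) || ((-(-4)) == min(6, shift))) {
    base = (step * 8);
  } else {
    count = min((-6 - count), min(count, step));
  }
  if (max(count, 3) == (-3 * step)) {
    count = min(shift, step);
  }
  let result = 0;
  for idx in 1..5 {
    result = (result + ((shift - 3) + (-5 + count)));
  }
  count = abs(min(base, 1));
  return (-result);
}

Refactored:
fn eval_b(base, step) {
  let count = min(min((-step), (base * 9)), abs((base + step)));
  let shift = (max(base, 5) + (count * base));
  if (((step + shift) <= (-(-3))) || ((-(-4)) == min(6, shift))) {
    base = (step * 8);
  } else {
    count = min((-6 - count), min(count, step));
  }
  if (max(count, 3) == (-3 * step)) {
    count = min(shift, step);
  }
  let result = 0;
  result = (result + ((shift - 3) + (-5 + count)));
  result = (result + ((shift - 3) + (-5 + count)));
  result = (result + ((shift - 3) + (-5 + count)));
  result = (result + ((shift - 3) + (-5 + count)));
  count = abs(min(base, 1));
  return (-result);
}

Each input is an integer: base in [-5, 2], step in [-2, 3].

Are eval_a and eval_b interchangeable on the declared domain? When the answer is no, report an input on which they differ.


Side by side, the visible changes include: arithmetic usage differs; loop structure differs; statement counts differ; constant usage differs; local variable names differ.
Tracing base=1, step=-2: eval_a: count := 1 | shift := 6 | (((step + shift) <= (-(-3))) || ((-(-4)) == min(6, shift))): false | count := -7 | (max(count, 3) == (-3 * step)): false | result := 0 | iter idx=1: | result := -9 | iter idx=2: | result := -18 | iter idx=3: | result := -27 | iter idx=4: | result := -36 | count := 1 | result 36 | eval_b: count := 1 | shift := 6 | (((step + shift) <= (-(-3))) || ((-(-4)) == min(6, shift))): false | count := -7 | (max(count, 3) == (-3 * step)): false | result := 0 | result := -9 | result := -18 | result := -27 | result := -36 | count := 1 | result 36 — matching result 36.
Every one of the 48 inputs gives matching results.
verdict: equivalent


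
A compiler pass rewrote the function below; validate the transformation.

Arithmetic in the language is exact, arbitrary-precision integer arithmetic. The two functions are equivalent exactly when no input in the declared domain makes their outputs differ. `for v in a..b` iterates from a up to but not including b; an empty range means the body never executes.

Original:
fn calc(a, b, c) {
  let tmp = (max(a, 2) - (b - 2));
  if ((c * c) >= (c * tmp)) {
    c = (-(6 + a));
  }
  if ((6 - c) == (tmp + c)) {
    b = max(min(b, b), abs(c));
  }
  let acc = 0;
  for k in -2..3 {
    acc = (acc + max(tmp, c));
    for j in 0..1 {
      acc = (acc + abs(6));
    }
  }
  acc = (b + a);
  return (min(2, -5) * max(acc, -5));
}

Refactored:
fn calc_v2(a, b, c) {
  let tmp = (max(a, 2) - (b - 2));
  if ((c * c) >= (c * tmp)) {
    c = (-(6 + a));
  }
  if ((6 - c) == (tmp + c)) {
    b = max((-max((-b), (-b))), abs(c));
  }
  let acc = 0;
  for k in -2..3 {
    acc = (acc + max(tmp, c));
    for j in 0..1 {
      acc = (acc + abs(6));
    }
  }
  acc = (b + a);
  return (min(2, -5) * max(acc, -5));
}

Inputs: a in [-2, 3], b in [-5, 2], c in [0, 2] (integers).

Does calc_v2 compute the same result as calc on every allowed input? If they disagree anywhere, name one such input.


Side by side, the visible changes include: min/max/abs usage differs.
As a probe, take a=3, b=-1, c=2: calc runs tmp becomes 6; next ((c * c) >= (c * tmp)) evaluates to false; next ((6 - c) == (tmp + c)) evaluates to false; next acc becomes 0; next at k=-2:; next acc becomes 6; next at j=0:; next acc becomes 12; next at k=-1:; next acc becomes 18; next at j=0:; next acc becomes 24; next at k=0:; next acc becomes 30; next at j=0:; next acc becomes 36; next at k=1:; next acc becomes 42; next at j=0:; next acc becomes 48; next at k=2:; next acc becomes 54; next at j=0:; next acc becomes 60; next acc becomes 2; next final value -10; calc_v2 runs tmp becomes 6; next ((c * c) >= (c * tmp)) evaluates to false; next ((6 - c) == (tmp + c)) evaluates to false; next acc becomes 0; next at k=-2:; next acc becomes 6; next at j=0:; next acc becomes 12; next at k=-1:; next acc becomes 18; next at j=0:; next acc becomes 24; next at k=0:; next acc becomes 30; next at j=0:; next acc becomes 36; next at k=1:; next acc becomes 42; next at j=0:; next acc becomes 48; next at k=2:; next acc becomes 54; next at j=0:; next acc becomes 60; next acc becomes 2; next final value -10; both end at -10.
An exhaustive pass over the 144 declared inputs shows identical outputs.
verdict: equivalent


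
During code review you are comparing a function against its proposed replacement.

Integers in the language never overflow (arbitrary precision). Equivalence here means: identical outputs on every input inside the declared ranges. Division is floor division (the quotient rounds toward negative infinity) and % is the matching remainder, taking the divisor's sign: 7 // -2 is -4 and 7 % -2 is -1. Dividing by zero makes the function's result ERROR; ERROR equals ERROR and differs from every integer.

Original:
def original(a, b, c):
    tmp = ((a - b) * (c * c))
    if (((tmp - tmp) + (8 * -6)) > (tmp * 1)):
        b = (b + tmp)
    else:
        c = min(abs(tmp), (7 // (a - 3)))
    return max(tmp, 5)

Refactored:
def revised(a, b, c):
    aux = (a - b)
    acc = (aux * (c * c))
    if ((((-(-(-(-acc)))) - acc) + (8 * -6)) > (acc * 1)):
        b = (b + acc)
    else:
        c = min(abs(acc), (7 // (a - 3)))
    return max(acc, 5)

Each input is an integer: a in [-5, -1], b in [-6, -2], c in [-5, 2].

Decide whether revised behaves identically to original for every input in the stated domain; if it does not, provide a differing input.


Reading the diff, among the changes: local variable names differ; statement counts differ.
As a probe, take a=-3, b=-4, c=-4: original runs tmp := 16 | (((tmp - tmp) + (8 * -6)) > (tmp * 1)): false | c := -2 | result 16; revised runs aux := 1 | acc := 16 | ((((-(-(-(-acc)))) - acc) + (8 * -6)) > (acc * 1)): false | c := -2 | result 16; both end at 16.
An exhaustive pass over the 200 declared inputs shows identical outputs.
verdict: equivalent


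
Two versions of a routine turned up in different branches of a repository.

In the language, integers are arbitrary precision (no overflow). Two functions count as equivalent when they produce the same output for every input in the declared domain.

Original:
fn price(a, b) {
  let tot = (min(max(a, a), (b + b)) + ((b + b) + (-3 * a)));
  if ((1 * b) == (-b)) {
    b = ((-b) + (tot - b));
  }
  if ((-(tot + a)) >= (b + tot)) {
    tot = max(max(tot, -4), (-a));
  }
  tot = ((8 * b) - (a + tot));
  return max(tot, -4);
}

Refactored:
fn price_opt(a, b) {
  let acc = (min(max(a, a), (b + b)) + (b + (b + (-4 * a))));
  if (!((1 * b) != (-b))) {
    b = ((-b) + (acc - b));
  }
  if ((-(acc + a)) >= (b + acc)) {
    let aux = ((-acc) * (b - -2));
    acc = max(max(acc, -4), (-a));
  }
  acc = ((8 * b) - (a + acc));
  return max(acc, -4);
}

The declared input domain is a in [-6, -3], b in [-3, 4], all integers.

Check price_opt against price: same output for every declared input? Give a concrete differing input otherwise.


There is a counterexample at a=-6, b=0: 90 on one side, 132 on the other.
price: tot = 12; ((1 * b) == (-b)) -> true; b = 12; ((-(tot + a)) >= (b + tot)) -> false; tot = 90; return 90
price_opt: acc = 18; (!((1 * b) != (-b))) -> true; b = 18; ((-(acc + a)) >= (b + acc)) -> false; acc = 132; return 132
verdict: not equivalent; witness: a=-6, b=0


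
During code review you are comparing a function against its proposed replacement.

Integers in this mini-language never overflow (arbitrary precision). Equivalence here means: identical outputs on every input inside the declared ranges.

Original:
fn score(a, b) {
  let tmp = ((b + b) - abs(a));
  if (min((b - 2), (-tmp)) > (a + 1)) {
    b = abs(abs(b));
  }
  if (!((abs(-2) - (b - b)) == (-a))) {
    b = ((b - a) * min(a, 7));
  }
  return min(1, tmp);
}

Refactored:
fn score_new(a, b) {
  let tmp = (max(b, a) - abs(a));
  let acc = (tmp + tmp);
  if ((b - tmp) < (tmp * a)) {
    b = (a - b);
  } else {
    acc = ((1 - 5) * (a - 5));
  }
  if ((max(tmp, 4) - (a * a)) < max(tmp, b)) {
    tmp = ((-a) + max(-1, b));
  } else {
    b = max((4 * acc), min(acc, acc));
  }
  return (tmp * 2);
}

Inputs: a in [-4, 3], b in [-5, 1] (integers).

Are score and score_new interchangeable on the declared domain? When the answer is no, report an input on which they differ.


Take a=-4, b=-5.
score: tmp becomes -14; next (min((b - 2), (-tmp)) > (a + 1)) evaluates to false; next (!((abs(-2) - (b - b)) == (-a))) evaluates to true; next b becomes 4; next final value -14
score_new: tmp becomes -8; next acc becomes -16; next ((b - tmp) < (tmp * a)) evaluates to true; next b becomes 1; next ((max(tmp, 4) - (a * a)) < max(tmp, b)) evaluates to true; next tmp becomes 5; next final value 10
-14 against 10: the behavior changed.
verdict: not equivalent; witness: a=-4, b=-5


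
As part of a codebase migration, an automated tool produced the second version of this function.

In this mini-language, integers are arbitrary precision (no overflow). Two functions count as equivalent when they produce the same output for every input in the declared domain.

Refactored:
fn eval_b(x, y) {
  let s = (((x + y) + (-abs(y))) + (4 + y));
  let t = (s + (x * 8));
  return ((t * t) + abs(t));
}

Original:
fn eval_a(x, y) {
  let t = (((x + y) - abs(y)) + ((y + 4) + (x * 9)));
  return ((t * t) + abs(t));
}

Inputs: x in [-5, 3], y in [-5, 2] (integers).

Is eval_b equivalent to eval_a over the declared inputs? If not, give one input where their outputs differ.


Try x=-5, y=-5.
eval_a: t = -61; return 3782
eval_b: s = -16; t = -56; return 3192
3782 != 3192, so the rewrite changes behavior.
verdict: not equivalent; witness: x=-5, y=-5


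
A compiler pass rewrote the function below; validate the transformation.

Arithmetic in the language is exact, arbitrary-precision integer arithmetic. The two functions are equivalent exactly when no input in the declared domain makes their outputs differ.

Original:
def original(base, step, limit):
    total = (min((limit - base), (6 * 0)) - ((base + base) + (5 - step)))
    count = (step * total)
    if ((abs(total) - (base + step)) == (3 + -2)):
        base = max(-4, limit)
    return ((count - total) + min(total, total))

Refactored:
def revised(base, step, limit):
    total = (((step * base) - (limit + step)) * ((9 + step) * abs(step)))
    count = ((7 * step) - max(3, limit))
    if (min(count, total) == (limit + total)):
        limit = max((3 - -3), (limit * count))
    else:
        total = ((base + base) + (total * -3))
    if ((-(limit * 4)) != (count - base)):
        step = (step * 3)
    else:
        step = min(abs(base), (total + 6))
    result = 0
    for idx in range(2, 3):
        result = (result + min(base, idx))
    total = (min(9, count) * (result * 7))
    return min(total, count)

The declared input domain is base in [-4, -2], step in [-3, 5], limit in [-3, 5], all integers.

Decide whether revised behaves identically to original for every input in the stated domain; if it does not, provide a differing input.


Consider the input base=-4, step=-3, limit=-3.
original: total becomes 0; next count becomes 0; next ((abs(total) - (base + step)) == (3 + -2)) evaluates to false; next final value 0
revised: total becomes 324; next count becomes -24; next (min(count, total) == (limit + total)) evaluates to false; next total becomes -980; next ((-(limit * 4)) != (count - base)) evaluates to true; next step becomes -9; next result becomes 0; next at idx=2:; next result becomes -4; next total becomes 672; next final value -24
0 and -24 differ, so these are not the same function on this domain.
verdict: not equivalent; witness: base=-4, step=-3, limit=-3


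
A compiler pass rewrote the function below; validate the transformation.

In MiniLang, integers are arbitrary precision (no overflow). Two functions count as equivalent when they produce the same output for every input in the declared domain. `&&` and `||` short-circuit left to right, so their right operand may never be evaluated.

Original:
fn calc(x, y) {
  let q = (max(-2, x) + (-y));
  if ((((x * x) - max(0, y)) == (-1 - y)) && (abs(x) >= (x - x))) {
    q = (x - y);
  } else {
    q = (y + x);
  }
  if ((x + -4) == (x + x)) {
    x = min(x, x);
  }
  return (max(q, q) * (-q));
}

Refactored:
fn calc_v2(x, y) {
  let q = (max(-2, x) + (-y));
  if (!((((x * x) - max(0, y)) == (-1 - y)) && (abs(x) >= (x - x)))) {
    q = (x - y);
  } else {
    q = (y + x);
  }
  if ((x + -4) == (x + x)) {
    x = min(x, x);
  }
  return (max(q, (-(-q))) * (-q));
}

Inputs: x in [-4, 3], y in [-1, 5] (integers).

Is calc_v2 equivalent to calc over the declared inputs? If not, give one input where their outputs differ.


Take x=-4, y=-1.
calc: q becomes -1; next ((((x * x) - max(0, y)) == (-1 - y)) && (abs(x) >= (x - x))) evaluates to false; next q becomes -5; next ((x + -4) == (x + x)) evaluates to true; next x becomes -4; next final value -25
calc_v2: q becomes -1; next (!((((x * x) - max(0, y)) == (-1 - y)) && (abs(x) >= (x - x)))) evaluates to true; next q becomes -3; next ((x + -4) == (x + x)) evaluates to true; next x becomes -4; next final value -9
-25 against -9: the behavior changed.
verdict: not equivalent; witness: x=-4, y=-1


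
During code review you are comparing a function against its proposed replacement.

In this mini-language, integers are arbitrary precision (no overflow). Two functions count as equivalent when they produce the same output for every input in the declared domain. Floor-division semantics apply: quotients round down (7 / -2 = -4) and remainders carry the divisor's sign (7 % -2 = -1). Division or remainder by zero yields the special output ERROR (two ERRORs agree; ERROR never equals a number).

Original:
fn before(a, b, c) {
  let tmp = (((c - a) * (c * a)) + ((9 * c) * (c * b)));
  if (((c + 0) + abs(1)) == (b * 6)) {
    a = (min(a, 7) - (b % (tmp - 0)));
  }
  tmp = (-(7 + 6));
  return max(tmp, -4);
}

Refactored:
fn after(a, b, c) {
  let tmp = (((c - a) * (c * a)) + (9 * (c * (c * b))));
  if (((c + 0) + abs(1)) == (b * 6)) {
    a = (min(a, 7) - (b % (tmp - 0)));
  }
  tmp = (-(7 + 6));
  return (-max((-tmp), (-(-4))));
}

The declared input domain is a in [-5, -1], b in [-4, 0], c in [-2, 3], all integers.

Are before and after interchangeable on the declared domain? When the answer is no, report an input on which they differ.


The rewrite breaks on a=-5, b=-4, c=-2, where the results are -4 and -13.
before: tmp := -114 | (((c + 0) + abs(1)) == (b * 6)): false | tmp := -13 | result -4
after: tmp := -114 | (((c + 0) + abs(1)) == (b * 6)): false | tmp := -13 | result -13
verdict: not equivalent; witness: a=-5, b=-4, c=-2


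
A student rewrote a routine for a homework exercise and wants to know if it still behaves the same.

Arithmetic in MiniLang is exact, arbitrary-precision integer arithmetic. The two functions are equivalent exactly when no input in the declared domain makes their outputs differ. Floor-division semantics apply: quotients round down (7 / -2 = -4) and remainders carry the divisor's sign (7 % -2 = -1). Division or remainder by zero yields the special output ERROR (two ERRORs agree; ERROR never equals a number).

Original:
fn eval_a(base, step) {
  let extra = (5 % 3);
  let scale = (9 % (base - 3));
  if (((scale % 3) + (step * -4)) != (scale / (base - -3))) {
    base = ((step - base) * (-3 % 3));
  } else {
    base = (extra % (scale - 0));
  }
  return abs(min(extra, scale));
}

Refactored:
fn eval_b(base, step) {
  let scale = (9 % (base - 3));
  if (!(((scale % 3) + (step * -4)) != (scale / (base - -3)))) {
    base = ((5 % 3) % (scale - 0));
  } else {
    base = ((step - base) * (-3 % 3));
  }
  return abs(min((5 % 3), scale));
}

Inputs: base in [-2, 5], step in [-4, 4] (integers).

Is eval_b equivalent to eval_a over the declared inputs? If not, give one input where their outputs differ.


Behavior is preserved: although boolean connective usage differs; also constant usage differs; also statement counts differ; also local variable names differ; also arithmetic usage differs, the outputs never diverge.
Tracing base=-1, step=-4: eval_a: extra=2, then scale=-3, then (((scale % 3) + (step * -4)) != (scale / (base - -3))) is true, then base=0, then returns 3 | eval_b: scale=-3, then (!(((scale % 3) + (step * -4)) != (scale / (base - -3)))) is false, then base=0, then returns 3 — matching result 3.
Every one of the 72 inputs gives matching results.
verdict: equivalent


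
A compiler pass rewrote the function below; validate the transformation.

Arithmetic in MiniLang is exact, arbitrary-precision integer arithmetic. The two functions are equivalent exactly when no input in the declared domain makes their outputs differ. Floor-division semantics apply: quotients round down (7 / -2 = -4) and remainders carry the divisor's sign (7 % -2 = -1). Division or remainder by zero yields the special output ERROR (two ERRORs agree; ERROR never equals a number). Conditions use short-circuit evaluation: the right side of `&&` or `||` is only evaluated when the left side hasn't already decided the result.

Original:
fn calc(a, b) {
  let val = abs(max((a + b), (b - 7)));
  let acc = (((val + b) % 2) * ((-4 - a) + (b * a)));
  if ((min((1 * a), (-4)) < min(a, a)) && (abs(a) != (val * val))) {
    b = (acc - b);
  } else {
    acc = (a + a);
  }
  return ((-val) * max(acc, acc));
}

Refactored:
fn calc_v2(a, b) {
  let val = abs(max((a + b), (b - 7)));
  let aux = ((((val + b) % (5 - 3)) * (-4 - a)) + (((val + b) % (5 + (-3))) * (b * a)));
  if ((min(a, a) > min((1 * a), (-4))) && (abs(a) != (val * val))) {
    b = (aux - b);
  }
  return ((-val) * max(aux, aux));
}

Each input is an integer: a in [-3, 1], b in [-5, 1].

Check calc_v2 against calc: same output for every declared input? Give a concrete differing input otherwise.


These are not equivalent — on a=-1, b=0 the outputs split (2 vs 3).
calc: val = 1; acc = -3; ((min((1 * a), (-4)) < min(a, a)) && (abs(a) != (val * val))) -> false; acc = -2; return 2
calc_v2: val = 1; aux = -3; ((min(a, a) > min((1 * a), (-4))) && (abs(a) != (val * val))) -> false; return 3
verdict: not equivalent; witness: a=-1, b=0


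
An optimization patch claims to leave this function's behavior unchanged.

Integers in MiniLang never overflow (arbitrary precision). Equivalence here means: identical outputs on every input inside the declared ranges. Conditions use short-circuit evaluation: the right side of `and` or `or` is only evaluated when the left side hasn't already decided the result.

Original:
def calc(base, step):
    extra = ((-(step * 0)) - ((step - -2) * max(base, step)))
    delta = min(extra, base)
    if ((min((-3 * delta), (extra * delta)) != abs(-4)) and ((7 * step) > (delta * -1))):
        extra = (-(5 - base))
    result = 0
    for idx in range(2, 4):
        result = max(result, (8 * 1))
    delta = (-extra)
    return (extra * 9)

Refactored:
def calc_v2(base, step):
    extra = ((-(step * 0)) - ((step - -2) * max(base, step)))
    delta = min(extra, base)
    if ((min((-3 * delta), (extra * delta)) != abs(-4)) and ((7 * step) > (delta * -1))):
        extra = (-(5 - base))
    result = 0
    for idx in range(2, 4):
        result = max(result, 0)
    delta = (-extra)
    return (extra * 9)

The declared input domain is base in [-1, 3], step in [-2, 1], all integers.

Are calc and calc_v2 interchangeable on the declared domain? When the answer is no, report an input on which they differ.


Although `1` became `0`, no input in the stated domain can expose it; all 20 inputs agree.
verdict: equivalent


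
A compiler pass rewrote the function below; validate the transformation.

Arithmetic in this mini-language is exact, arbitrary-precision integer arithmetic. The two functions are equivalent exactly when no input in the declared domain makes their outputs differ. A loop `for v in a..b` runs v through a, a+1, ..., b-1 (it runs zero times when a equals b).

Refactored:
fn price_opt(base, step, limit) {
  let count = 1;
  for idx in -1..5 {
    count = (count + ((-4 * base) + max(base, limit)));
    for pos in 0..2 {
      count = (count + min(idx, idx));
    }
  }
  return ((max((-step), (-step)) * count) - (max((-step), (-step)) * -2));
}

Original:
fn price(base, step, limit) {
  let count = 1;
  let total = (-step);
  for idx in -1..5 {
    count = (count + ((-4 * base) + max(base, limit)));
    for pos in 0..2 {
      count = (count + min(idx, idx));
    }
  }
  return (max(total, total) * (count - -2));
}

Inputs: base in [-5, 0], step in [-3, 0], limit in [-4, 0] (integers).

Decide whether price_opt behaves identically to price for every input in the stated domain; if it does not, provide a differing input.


Reading the diff, among the changes: arithmetic usage differs, min/max/abs usage differs, local variable names differ, statement counts differ.
Spot check at base=-1, step=-3, limit=-2 — price: count=1, then total=3, then (idx=-1), then count=4, then (pos=0), then count=3, then (pos=1), then count=2, then (idx=0), then count=5, then (pos=0), then count=5, then (pos=1), then count=5, then (idx=1), then count=8, then (pos=0), then count=9, then (pos=1), then count=10, then (idx=2), then count=13, then (pos=0), then count=15, then (pos=1), then count=17, then (idx=3), then count=20, then (pos=0), then count=23, then (pos=1), then count=26, then (idx=4), then count=29, then (pos=0), then count=33, then (pos=1), then count=37, then returns 117. price_opt: count=1, then (idx=-1), then count=4, then (pos=0), then count=3, then (pos=1), then count=2, then (idx=0), then count=5, then (pos=0), then count=5, then (pos=1), then count=5, then (idx=1), then count=8, then (pos=0), then count=9, then (pos=1), then count=10, then (idx=2), then count=13, then (pos=0), then count=15, then (pos=1), then count=17, then (idx=3), then count=20, then (pos=0), then count=23, then (pos=1), then count=26, then (idx=4), then count=29, then (pos=0), then count=33, then (pos=1), then count=37, then returns 117. Both give 117.
An exhaustive pass over the 120 declared inputs shows identical outputs.
verdict: equivalent


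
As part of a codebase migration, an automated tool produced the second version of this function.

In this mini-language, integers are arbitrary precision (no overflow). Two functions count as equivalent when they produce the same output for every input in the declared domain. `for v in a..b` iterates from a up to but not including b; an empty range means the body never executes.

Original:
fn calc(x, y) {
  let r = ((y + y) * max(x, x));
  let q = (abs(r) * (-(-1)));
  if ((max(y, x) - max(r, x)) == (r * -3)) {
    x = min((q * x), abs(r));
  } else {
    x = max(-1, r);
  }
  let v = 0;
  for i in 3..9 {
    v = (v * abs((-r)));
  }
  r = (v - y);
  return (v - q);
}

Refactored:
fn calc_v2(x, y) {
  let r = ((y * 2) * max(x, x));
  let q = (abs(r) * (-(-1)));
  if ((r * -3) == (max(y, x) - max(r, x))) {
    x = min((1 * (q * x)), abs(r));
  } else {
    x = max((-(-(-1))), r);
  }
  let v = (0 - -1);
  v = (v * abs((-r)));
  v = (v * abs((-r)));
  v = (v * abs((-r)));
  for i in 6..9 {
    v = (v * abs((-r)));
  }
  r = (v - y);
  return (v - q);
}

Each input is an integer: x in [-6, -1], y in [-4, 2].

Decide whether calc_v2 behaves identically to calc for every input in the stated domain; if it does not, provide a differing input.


Consider the input x=-6, y=-4.
calc: r := 48 | q := 48 | ((max(y, x) - max(r, x)) == (r * -3)): false | x := 48 | v := 0 | iter i=3: | v := 0 | iter i=4: | v := 0 | iter i=5: | v := 0 | iter i=6: | v := 0 | iter i=7: | v := 0 | iter i=8: | v := 0 | r := 4 | result -48
calc_v2: r := 48 | q := 48 | ((r * -3) == (max(y, x) - max(r, x))): false | x := 48 | v := 1 | v := 48 | v := 2304 | v := 110592 | iter i=6: | v := 5308416 | iter i=7: | v := 254803968 | iter i=8: | v := 12230590464 | r := 12230590468 | result 12230590416
-48 against 12230590416: the behavior changed.
verdict: not equivalent; witness: x=-6, y=-4


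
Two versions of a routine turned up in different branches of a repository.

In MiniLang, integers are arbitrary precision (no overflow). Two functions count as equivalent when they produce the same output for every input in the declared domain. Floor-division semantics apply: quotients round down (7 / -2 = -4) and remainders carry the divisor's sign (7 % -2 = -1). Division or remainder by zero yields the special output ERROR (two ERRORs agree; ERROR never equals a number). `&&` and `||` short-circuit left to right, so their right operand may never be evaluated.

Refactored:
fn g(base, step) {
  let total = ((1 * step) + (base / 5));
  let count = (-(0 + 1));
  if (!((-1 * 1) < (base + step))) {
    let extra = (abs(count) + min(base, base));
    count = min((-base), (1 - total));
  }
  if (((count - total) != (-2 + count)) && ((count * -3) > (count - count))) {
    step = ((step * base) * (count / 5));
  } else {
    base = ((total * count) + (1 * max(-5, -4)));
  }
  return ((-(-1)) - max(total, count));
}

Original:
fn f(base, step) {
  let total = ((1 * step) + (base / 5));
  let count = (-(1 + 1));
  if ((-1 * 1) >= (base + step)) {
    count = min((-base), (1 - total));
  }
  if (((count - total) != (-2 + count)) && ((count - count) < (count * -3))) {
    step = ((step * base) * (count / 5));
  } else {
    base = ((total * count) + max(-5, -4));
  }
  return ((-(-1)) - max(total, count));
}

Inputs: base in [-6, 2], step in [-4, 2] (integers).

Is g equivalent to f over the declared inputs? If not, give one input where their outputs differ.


Take base=2, step=-2.
f: total becomes -2; next count becomes -2; next ((-1 * 1) >= (base + step)) evaluates to false; next (((count - total) != (-2 + count)) && ((count - count) < (count * -3))) evaluates to true; next step becomes 4; next final value 3
g: total becomes -2; next count becomes -1; next (!((-1 * 1) < (base + step))) evaluates to false; next (((count - total) != (-2 + count)) && ((count * -3) > (count - count))) evaluates to true; next step becomes 4; next final value 2
3 against 2: the behavior changed.
verdict: not equivalent; witness: base=2, step=-2


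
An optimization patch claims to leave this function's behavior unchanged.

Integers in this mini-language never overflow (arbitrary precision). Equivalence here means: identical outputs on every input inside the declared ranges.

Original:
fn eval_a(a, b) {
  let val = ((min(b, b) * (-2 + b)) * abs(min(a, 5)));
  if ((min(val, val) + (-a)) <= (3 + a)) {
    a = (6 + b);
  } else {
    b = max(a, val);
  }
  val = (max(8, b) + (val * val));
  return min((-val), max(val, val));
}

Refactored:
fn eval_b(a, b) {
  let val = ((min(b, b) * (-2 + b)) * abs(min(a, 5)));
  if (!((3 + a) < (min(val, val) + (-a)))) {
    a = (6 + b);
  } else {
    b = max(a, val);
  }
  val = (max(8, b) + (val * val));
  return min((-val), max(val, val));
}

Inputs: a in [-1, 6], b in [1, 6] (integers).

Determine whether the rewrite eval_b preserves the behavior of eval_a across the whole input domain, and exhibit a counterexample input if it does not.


Side by side, the visible changes include: comparison usage differs, boolean connective usage differs.
One worked example (a=-1, b=2) — eval_a: val = 0; ((min(val, val) + (-a)) <= (3 + a)) -> true; a = 8; val = 8; return -8; eval_b: val = 0; (!((3 + a) < (min(val, val) + (-a)))) -> true; a = 8; val = 8; return -8; agreement on -8.
Sweeping the whole domain (48 inputs) finds no disagreement.
verdict: equivalent


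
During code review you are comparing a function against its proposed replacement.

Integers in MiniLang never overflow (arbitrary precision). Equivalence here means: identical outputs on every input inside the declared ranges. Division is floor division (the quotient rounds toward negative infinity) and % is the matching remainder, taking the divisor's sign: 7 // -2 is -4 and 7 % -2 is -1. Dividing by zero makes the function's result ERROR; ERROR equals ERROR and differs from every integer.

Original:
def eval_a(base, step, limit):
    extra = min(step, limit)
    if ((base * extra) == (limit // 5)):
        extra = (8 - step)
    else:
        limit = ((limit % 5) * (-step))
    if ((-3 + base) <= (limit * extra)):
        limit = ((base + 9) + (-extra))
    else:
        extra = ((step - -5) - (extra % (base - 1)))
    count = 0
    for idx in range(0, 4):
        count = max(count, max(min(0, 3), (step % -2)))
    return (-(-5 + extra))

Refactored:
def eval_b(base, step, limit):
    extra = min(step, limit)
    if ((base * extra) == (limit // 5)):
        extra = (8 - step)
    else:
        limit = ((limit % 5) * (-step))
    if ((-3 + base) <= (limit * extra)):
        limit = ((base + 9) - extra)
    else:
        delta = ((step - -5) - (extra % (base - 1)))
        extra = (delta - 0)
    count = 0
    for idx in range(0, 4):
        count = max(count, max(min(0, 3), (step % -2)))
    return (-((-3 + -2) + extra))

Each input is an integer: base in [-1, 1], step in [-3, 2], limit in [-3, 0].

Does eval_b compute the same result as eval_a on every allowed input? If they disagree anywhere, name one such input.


The two are interchangeable: local variable names differ, plus arithmetic usage differs, plus statement counts differ, plus constant usage differs, and every declared input agrees.
Spot check at base=0, step=-1, limit=0 — eval_a: extra becomes -1; next ((base * extra) == (limit // 5)) evaluates to true; next extra becomes 9; next ((-3 + base) <= (limit * extra)) evaluates to true; next limit becomes 0; next count becomes 0; next at idx=0:; next count becomes 0; next at idx=1:; next count becomes 0; next at idx=2:; next count becomes 0; next at idx=3:; next count becomes 0; next final value -4. eval_b: extra becomes -1; next ((base * extra) == (limit // 5)) evaluates to true; next extra becomes 9; next ((-3 + base) <= (limit * extra)) evaluates to true; next limit becomes 0; next count becomes 0; next at idx=0:; next count becomes 0; next at idx=1:; next count becomes 0; next at idx=2:; next count becomes 0; next at idx=3:; next count becomes 0; next final value -4. Both give -4.
An exhaustive pass over the 72 declared inputs shows identical outputs.
verdict: equivalent


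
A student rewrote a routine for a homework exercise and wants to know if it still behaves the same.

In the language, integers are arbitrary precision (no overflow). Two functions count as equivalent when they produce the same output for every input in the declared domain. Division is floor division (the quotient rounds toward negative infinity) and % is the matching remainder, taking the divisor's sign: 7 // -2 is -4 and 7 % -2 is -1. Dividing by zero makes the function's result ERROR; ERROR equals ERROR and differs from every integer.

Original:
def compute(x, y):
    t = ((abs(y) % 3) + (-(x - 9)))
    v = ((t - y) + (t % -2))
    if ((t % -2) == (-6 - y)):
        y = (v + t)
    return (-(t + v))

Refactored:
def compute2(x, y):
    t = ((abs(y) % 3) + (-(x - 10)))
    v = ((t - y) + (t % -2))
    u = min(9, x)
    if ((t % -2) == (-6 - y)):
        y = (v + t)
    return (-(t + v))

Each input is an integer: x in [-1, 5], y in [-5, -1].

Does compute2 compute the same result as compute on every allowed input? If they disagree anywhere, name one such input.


Take x=-1, y=-5.
compute: t = 12; v = 17; ((t % -2) == (-6 - y)) -> false; return -29
compute2: t = 13; v = 17; u = -1; ((t % -2) == (-6 - y)) -> true; y = 30; return -30
-29 against -30: the behavior changed.
verdict: not equivalent; witness: x=-1, y=-5


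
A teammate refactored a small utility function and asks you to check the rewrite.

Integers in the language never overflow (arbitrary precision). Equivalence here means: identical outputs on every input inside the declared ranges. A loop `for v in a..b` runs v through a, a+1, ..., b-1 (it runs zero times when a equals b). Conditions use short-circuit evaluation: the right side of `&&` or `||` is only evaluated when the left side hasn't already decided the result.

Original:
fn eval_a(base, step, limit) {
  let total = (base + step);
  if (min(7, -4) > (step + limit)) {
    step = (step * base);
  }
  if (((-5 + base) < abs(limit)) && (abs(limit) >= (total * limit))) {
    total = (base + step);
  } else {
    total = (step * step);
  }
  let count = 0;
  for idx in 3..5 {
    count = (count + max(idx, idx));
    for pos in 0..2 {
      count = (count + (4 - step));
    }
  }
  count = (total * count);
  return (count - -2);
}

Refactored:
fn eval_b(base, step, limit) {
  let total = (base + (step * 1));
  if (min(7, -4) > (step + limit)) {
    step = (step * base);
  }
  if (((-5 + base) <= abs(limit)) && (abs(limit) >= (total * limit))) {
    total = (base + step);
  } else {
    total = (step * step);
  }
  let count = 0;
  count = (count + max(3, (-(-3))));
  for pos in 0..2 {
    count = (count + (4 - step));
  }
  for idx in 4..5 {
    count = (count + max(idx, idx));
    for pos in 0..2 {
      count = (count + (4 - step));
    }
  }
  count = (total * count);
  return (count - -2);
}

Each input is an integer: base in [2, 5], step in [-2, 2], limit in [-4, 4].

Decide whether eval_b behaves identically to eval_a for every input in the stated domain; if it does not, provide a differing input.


These are not equivalent — on base=5, step=-2, limit=0 the outputs split (126 vs 95).
eval_a: total becomes 3; next (min(7, -4) > (step + limit)) evaluates to false; next (((-5 + base) < abs(limit)) && (abs(limit) >= (total * limit))) evaluates to false; next total becomes 4; next count becomes 0; next at idx=3:; next count becomes 3; next at pos=0:; next count becomes 9; next at pos=1:; next count becomes 15; next at idx=4:; next count becomes 19; next at pos=0:; next count becomes 25; next at pos=1:; next count becomes 31; next count becomes 124; next final value 126
eval_b: total becomes 3; next (min(7, -4) > (step + limit)) evaluates to false; next (((-5 + base) <= abs(limit)) && (abs(limit) >= (total * limit))) evaluates to true; next total becomes 3; next count becomes 0; next count becomes 3; next at pos=0:; next count becomes 9; next at pos=1:; next count becomes 15; next at idx=4:; next count becomes 19; next at pos=0:; next count becomes 25; next at pos=1:; next count becomes 31; next count becomes 93; next final value 95
verdict: not equivalent; witness: base=5, step=-2, limit=0


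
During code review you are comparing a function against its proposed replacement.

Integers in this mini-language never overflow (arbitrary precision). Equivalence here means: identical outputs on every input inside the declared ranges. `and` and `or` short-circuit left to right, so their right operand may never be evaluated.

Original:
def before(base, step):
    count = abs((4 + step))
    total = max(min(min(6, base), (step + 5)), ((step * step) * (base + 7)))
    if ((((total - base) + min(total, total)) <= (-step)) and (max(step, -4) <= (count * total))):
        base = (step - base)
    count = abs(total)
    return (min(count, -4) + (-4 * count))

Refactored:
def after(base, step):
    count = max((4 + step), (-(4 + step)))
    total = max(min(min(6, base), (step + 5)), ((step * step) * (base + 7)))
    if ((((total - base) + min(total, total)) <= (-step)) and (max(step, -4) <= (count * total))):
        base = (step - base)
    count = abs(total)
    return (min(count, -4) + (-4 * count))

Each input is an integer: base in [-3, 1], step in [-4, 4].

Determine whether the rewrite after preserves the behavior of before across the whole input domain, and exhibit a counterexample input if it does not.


Comparing the listings, the differences include: constant usage differs; also min/max/abs usage differs; also arithmetic usage differs.
Tracing base=-3, step=2: before: count becomes 6; next total becomes 16; next ((((total - base) + min(total, total)) <= (-step)) and (max(step, -4) <= (count * total))) evaluates to false; next count becomes 16; next final value -68 | after: count becomes 6; next total becomes 16; next ((((total - base) + min(total, total)) <= (-step)) and (max(step, -4) <= (count * total))) evaluates to false; next count becomes 16; next final value -68 — matching result -68.
Across all 45 domain points the two functions coincide.
verdict: equivalent


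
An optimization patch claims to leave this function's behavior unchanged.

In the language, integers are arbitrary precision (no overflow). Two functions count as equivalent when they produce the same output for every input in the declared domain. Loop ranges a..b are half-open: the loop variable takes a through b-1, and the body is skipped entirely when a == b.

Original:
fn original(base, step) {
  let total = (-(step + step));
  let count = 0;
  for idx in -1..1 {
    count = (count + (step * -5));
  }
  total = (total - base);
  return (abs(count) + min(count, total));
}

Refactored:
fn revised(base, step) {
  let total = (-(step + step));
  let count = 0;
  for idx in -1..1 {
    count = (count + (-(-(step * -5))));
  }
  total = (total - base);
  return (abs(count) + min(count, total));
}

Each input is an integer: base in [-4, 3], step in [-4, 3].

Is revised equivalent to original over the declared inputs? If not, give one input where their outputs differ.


Differences: same computation, different form — yet all 64 inputs agree.
verdict: equivalent


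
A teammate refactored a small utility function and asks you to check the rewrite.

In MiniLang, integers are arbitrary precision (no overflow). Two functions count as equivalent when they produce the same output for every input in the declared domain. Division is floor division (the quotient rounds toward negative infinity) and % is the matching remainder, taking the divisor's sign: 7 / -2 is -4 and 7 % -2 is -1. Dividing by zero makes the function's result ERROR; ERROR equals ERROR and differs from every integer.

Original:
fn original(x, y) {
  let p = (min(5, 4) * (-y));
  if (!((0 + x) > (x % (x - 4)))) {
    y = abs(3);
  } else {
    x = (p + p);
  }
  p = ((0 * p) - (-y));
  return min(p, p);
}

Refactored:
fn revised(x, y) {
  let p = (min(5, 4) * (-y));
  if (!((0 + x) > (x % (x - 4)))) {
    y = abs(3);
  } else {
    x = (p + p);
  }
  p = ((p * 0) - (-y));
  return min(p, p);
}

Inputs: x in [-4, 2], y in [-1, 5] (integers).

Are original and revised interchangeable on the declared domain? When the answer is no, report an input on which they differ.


Comparing the listings, the differences include: same computation, different form.
One worked example (x=-1, y=0) — original: p becomes 0; next (!((0 + x) > (x % (x - 4)))) evaluates to true; next y becomes 3; next p becomes 3; next final value 3; revised: p becomes 0; next (!((0 + x) > (x % (x - 4)))) evaluates to true; next y becomes 3; next p becomes 3; next final value 3; agreement on 3.
Across all 49 domain points the two functions coincide.
verdict: equivalent


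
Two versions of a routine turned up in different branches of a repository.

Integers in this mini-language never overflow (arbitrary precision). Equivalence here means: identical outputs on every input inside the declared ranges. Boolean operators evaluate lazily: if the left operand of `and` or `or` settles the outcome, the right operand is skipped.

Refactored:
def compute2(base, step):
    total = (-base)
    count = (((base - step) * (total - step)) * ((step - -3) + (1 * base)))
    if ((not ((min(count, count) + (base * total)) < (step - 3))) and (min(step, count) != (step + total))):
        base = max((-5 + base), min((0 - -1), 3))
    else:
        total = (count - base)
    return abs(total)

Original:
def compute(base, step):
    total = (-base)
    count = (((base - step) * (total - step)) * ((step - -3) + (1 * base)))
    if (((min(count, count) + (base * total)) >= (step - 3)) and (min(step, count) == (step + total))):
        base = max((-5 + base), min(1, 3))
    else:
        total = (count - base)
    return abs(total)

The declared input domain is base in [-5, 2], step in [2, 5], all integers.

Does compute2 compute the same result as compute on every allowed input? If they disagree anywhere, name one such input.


The rewrite breaks on base=-4, step=5, where the results are 40 and 4.
compute: total := 4 | count := 36 | (((min(count, count) + (base * total)) >= (step - 3)) and (min(step, count) == (step + total))): false | total := 40 | result 40
compute2: total := 4 | count := 36 | ((not ((min(count, count) + (base * total)) < (step - 3))) and (min(step, count) != (step + total))): true | base := 1 | result 4
verdict: not equivalent; witness: base=-4, step=5
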